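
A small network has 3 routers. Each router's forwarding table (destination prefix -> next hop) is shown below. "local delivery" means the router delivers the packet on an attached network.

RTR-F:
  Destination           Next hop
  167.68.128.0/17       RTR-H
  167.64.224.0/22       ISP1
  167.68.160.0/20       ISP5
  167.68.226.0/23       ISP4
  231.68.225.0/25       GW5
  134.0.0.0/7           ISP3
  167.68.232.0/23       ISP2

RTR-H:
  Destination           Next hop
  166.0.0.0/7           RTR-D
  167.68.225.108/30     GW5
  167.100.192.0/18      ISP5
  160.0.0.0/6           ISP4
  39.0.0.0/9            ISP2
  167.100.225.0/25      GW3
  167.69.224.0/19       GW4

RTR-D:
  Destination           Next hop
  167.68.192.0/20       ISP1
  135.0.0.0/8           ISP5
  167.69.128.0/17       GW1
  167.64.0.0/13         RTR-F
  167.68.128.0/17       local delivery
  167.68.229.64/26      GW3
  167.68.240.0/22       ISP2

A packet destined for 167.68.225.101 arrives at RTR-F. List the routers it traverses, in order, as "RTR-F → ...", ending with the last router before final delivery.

RTR-F → RTR-H → RTR-D

At RTR-F: longest match for 167.68.225.101 is 167.68.128.0/17 -> RTR-H
At RTR-H: longest match for 167.68.225.101 is 166.0.0.0/7 -> RTR-D
At RTR-D: longest match for 167.68.225.101 is 167.68.128.0/17 -> local delivery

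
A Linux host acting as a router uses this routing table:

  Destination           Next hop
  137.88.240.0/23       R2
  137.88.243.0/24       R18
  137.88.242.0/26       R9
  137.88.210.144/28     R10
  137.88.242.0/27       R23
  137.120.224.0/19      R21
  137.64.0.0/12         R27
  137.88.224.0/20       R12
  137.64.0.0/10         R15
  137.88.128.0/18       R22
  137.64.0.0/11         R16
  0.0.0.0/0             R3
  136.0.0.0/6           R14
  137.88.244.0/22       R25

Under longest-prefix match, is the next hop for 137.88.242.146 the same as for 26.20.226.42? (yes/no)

no

137.88.242.146: longest match 137.64.0.0/11 -> R16
26.20.226.42: longest match 0.0.0.0/0 -> R3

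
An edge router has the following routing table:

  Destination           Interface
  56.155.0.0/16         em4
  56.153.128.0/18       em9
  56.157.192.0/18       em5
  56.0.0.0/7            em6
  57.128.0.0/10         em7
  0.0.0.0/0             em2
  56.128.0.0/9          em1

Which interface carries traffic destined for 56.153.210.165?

Routes whose prefix contains 56.153.210.165:
  0.0.0.0/0 (default, matches everything) -> em2
  56.0.0.0/7 (56.0.0.0 - 57.255.255.255) -> em6
  56.128.0.0/9 (56.128.0.0 - 56.255.255.255) -> em1
More-specific entries that do NOT match:
  56.153.128.0/18 (56.153.128.0 - 56.153.191.255) does not contain 56.153.210.165
  56.157.192.0/18 (56.157.192.0 - 56.157.255.255) does not contain 56.153.210.165
  56.155.0.0/16 (56.155.0.0 - 56.155.255.255) does not contain 56.153.210.165
  57.128.0.0/10 (57.128.0.0 - 57.191.255.255) does not contain 56.153.210.165
Longest matching prefix is /9 -> interface em1.

em1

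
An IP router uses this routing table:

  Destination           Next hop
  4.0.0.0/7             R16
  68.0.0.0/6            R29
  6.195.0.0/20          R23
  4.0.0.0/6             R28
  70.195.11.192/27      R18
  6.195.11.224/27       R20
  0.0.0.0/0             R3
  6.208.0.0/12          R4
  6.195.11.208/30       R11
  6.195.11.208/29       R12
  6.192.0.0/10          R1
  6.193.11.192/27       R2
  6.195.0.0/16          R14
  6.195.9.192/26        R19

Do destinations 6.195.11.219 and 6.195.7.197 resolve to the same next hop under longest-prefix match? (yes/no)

6.195.11.219: longest match 6.195.0.0/20 -> R23
6.195.7.197: longest match 6.195.0.0/20 -> R23

yes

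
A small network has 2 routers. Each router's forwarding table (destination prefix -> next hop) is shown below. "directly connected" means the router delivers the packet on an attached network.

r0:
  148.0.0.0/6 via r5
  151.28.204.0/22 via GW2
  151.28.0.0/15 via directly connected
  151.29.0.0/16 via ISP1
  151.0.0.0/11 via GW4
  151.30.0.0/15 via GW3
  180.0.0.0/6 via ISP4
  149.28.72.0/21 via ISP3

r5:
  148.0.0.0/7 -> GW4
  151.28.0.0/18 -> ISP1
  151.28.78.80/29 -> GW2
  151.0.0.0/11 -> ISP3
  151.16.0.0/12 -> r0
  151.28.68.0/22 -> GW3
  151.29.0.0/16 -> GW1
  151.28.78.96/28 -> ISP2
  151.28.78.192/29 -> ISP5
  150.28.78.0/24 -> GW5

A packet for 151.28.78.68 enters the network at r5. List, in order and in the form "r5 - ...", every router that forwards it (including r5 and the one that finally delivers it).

r5 - r0

At r5: longest match for 151.28.78.68 is 151.16.0.0/12 -> r0
At r0: longest match for 151.28.78.68 is 151.28.0.0/15 -> directly connected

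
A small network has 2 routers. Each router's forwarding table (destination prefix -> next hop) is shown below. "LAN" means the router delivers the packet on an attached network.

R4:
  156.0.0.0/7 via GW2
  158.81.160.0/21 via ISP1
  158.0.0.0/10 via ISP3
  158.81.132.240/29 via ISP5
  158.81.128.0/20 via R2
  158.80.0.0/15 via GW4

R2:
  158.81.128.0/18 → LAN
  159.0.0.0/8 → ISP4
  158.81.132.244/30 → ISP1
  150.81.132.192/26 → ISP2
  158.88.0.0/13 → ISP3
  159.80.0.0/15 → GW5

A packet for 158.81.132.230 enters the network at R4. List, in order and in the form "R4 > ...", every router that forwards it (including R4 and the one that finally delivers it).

R4 > R2

At R4: longest match for 158.81.132.230 is 158.81.128.0/20 -> R2
At R2: longest match for 158.81.132.230 is 158.81.128.0/18 -> LAN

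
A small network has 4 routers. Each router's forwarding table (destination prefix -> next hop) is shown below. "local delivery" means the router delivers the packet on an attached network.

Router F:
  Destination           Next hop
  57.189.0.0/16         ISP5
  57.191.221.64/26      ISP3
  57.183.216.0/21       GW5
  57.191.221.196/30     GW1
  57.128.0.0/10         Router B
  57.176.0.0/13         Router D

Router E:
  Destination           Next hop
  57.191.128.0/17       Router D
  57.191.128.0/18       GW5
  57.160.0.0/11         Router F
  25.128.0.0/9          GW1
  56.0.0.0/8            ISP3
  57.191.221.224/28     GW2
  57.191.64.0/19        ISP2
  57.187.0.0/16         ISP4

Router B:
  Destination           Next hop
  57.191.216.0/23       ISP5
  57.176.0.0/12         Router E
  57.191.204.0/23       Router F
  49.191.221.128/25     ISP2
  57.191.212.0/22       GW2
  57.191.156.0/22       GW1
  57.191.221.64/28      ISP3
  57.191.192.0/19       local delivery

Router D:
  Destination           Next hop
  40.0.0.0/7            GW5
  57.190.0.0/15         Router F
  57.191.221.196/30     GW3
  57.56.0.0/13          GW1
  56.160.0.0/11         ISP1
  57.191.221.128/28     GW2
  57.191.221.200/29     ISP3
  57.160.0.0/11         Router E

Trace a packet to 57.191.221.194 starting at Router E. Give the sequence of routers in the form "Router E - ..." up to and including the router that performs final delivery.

At Router E: longest match for 57.191.221.194 is 57.191.128.0/17 -> Router D
At Router D: longest match for 57.191.221.194 is 57.190.0.0/15 -> Router F
At Router F: longest match for 57.191.221.194 is 57.128.0.0/10 -> Router B
At Router B: longest match for 57.191.221.194 is 57.191.192.0/19 -> local delivery

Router E - Router D - Router F - Router B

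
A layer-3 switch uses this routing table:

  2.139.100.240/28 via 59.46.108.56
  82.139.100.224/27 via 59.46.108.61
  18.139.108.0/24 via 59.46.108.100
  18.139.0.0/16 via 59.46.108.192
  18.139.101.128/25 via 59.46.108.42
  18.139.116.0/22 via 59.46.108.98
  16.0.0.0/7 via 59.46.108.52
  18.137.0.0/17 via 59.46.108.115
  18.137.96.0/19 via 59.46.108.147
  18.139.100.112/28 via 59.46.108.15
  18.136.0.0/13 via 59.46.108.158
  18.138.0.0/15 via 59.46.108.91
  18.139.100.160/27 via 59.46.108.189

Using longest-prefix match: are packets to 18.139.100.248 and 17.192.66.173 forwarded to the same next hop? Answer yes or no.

no

18.139.100.248: longest match 18.139.0.0/16 -> 59.46.108.192
17.192.66.173: longest match 16.0.0.0/7 -> 59.46.108.52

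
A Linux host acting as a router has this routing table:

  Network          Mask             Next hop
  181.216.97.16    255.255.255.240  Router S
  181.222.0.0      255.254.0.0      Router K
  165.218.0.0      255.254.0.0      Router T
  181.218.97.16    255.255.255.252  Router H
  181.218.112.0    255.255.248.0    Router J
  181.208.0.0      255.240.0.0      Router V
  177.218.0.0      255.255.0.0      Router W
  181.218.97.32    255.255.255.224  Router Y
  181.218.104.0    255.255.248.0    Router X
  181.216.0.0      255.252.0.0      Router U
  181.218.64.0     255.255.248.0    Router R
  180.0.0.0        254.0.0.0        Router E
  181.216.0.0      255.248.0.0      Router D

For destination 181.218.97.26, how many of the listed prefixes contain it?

Prefixes containing 181.218.97.26:
  180.0.0.0/7 (180.0.0.0 - 181.255.255.255)
  181.208.0.0/12 (181.208.0.0 - 181.223.255.255)
  181.216.0.0/13 (181.216.0.0 - 181.223.255.255)
  181.216.0.0/14 (181.216.0.0 - 181.219.255.255)
Total matching entries: 4.

4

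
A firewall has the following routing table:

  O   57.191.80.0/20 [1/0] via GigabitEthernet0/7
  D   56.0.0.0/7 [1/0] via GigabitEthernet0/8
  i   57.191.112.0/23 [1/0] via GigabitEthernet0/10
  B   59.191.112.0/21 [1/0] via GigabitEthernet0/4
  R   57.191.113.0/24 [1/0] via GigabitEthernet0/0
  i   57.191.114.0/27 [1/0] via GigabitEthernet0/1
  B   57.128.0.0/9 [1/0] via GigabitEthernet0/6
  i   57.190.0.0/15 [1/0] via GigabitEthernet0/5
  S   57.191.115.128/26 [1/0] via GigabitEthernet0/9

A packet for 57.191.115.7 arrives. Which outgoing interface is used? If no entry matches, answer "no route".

GigabitEthernet0/5

Routes whose prefix contains 57.191.115.7:
  56.0.0.0/7 (56.0.0.0 - 57.255.255.255) -> GigabitEthernet0/8
  57.128.0.0/9 (57.128.0.0 - 57.255.255.255) -> GigabitEthernet0/6
  57.190.0.0/15 (57.190.0.0 - 57.191.255.255) -> GigabitEthernet0/5
More-specific entries that do NOT match:
  57.191.114.0/27 (57.191.114.0 - 57.191.114.31) does not contain 57.191.115.7
  57.191.115.128/26 (57.191.115.128 - 57.191.115.191) does not contain 57.191.115.7
  57.191.113.0/24 (57.191.113.0 - 57.191.113.255) does not contain 57.191.115.7
  57.191.112.0/23 (57.191.112.0 - 57.191.113.255) does not contain 57.191.115.7
  59.191.112.0/21 (59.191.112.0 - 59.191.119.255) does not contain 57.191.115.7
  57.191.80.0/20 (57.191.80.0 - 57.191.95.255) does not contain 57.191.115.7
Longest matching prefix is /15 -> interface GigabitEthernet0/5.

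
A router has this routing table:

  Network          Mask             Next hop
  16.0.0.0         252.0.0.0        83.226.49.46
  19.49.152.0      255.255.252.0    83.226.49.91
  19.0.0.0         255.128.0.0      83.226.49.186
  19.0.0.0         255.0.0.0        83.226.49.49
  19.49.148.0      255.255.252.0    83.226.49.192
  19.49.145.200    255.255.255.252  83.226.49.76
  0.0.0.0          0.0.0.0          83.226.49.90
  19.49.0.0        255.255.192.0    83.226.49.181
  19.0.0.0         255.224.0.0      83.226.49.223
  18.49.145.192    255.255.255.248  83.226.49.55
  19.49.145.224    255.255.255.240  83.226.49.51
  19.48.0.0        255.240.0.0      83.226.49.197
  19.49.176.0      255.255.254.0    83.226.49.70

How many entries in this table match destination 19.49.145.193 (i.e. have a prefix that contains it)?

Prefixes containing 19.49.145.193:
  0.0.0.0/0 (default, matches everything)
  16.0.0.0/6 (16.0.0.0 - 19.255.255.255)
  19.0.0.0/8 (19.0.0.0 - 19.255.255.255)
  19.0.0.0/9 (19.0.0.0 - 19.127.255.255)
  19.48.0.0/12 (19.48.0.0 - 19.63.255.255)
Total matching entries: 5.

5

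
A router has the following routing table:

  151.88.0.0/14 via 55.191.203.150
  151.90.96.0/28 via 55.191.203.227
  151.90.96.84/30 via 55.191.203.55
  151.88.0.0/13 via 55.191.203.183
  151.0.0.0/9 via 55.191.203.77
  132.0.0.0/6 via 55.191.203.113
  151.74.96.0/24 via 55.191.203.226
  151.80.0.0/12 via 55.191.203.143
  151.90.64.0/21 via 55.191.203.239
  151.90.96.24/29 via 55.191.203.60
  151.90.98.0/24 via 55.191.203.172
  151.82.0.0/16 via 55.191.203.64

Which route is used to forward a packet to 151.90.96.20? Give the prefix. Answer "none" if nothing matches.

151.88.0.0/14

Entries matching 151.90.96.20:
  151.0.0.0/9 (151.0.0.0 - 151.127.255.255)
  151.80.0.0/12 (151.80.0.0 - 151.95.255.255)
  151.88.0.0/13 (151.88.0.0 - 151.95.255.255)
  151.88.0.0/14 (151.88.0.0 - 151.91.255.255)
Most specific is 151.88.0.0/14.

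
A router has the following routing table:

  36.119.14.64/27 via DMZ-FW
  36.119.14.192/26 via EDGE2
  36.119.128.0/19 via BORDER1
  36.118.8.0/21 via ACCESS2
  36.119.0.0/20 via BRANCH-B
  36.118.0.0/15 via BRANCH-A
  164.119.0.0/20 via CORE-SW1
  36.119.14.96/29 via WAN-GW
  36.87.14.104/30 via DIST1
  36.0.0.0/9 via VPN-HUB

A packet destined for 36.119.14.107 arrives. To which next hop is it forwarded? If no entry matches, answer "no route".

BRANCH-B

Routes whose prefix contains 36.119.14.107:
  36.0.0.0/9 (36.0.0.0 - 36.127.255.255) -> VPN-HUB
  36.118.0.0/15 (36.118.0.0 - 36.119.255.255) -> BRANCH-A
  36.119.0.0/20 (36.119.0.0 - 36.119.15.255) -> BRANCH-B
More-specific entries that do NOT match:
  36.87.14.104/30 (36.87.14.104 - 36.87.14.107) does not contain 36.119.14.107
  36.119.14.96/29 (36.119.14.96 - 36.119.14.103) does not contain 36.119.14.107
  36.119.14.64/27 (36.119.14.64 - 36.119.14.95) does not contain 36.119.14.107
  36.119.14.192/26 (36.119.14.192 - 36.119.14.255) does not contain 36.119.14.107
  36.118.8.0/21 (36.118.8.0 - 36.118.15.255) does not contain 36.119.14.107
Longest matching prefix is /20 -> next hop BRANCH-B.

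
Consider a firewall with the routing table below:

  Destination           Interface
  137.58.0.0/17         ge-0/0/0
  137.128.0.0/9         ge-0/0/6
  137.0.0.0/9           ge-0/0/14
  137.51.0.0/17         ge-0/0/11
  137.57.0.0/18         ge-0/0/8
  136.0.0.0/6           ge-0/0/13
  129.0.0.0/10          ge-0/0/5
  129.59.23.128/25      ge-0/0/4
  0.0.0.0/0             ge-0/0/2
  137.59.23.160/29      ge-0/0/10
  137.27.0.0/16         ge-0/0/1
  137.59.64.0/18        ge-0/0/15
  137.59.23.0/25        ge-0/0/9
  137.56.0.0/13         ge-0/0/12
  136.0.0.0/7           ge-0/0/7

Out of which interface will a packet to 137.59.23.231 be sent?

ge-0/0/12

Routes whose prefix contains 137.59.23.231:
  0.0.0.0/0 (default, matches everything) -> ge-0/0/2
  136.0.0.0/6 (136.0.0.0 - 139.255.255.255) -> ge-0/0/13
  136.0.0.0/7 (136.0.0.0 - 137.255.255.255) -> ge-0/0/7
  137.0.0.0/9 (137.0.0.0 - 137.127.255.255) -> ge-0/0/14
  137.56.0.0/13 (137.56.0.0 - 137.63.255.255) -> ge-0/0/12
More-specific entries that do NOT match:
  137.59.23.160/29 (137.59.23.160 - 137.59.23.167) does not contain 137.59.23.231
  129.59.23.128/25 (129.59.23.128 - 129.59.23.255) does not contain 137.59.23.231
  137.59.23.0/25 (137.59.23.0 - 137.59.23.127) does not contain 137.59.23.231
  137.57.0.0/18 (137.57.0.0 - 137.57.63.255) does not contain 137.59.23.231
  137.59.64.0/18 (137.59.64.0 - 137.59.127.255) does not contain 137.59.23.231
  137.58.0.0/17 (137.58.0.0 - 137.58.127.255) does not contain 137.59.23.231
  137.51.0.0/17 (137.51.0.0 - 137.51.127.255) does not contain 137.59.23.231
  137.27.0.0/16 (137.27.0.0 - 137.27.255.255) does not contain 137.59.23.231
Longest matching prefix is /13 -> interface ge-0/0/12.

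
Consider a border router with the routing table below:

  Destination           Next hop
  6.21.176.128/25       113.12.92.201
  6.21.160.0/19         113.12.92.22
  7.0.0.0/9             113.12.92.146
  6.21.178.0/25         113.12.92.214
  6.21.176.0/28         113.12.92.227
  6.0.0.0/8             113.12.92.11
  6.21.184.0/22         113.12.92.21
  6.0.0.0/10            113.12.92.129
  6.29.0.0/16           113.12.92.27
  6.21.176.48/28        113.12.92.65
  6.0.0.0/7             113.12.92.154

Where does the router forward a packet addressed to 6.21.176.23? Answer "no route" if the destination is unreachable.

113.12.92.22

Routes whose prefix contains 6.21.176.23:
  6.0.0.0/7 (6.0.0.0 - 7.255.255.255) -> 113.12.92.154
  6.0.0.0/8 (6.0.0.0 - 6.255.255.255) -> 113.12.92.11
  6.0.0.0/10 (6.0.0.0 - 6.63.255.255) -> 113.12.92.129
  6.21.160.0/19 (6.21.160.0 - 6.21.191.255) -> 113.12.92.22
More-specific entries that do NOT match:
  6.21.176.0/28 (6.21.176.0 - 6.21.176.15) does not contain 6.21.176.23
  6.21.176.48/28 (6.21.176.48 - 6.21.176.63) does not contain 6.21.176.23
  6.21.176.128/25 (6.21.176.128 - 6.21.176.255) does not contain 6.21.176.23
  6.21.178.0/25 (6.21.178.0 - 6.21.178.127) does not contain 6.21.176.23
  6.21.184.0/22 (6.21.184.0 - 6.21.187.255) does not contain 6.21.176.23
Longest matching prefix is /19 -> next hop 113.12.92.22.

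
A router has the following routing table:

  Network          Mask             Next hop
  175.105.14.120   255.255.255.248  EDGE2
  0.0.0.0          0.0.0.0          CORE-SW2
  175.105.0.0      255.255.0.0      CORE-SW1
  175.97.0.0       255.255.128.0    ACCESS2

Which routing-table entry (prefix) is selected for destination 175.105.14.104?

Entries matching 175.105.14.104:
  0.0.0.0/0 (default, matches everything)
  175.105.0.0/16 (175.105.0.0 - 175.105.255.255)
Most specific is 175.105.0.0/16.

175.105.0.0/16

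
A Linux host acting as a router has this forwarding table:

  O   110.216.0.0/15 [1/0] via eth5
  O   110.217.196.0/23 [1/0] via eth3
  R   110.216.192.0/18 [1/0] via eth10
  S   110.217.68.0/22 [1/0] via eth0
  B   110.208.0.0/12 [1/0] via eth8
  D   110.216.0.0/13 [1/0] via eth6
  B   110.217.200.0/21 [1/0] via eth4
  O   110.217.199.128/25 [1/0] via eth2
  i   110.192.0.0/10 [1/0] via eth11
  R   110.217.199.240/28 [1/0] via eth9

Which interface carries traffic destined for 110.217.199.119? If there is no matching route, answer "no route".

eth5

Routes whose prefix contains 110.217.199.119:
  110.192.0.0/10 (110.192.0.0 - 110.255.255.255) -> eth11
  110.208.0.0/12 (110.208.0.0 - 110.223.255.255) -> eth8
  110.216.0.0/13 (110.216.0.0 - 110.223.255.255) -> eth6
  110.216.0.0/15 (110.216.0.0 - 110.217.255.255) -> eth5
More-specific entries that do NOT match:
  110.217.199.240/28 (110.217.199.240 - 110.217.199.255) does not contain 110.217.199.119
  110.217.199.128/25 (110.217.199.128 - 110.217.199.255) does not contain 110.217.199.119
  110.217.196.0/23 (110.217.196.0 - 110.217.197.255) does not contain 110.217.199.119
  110.217.68.0/22 (110.217.68.0 - 110.217.71.255) does not contain 110.217.199.119
  110.217.200.0/21 (110.217.200.0 - 110.217.207.255) does not contain 110.217.199.119
  110.216.192.0/18 (110.216.192.0 - 110.216.255.255) does not contain 110.217.199.119
Longest matching prefix is /15 -> interface eth5.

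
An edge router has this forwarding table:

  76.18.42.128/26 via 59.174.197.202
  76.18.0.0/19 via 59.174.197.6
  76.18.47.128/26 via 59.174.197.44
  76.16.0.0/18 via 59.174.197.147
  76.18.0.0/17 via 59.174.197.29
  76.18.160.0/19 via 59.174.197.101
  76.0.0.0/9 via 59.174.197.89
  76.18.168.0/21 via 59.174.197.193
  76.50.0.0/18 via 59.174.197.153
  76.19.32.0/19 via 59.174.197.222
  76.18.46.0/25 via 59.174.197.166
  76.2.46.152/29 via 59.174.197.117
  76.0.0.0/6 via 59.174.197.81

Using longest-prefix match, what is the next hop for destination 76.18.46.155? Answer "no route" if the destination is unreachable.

Routes whose prefix contains 76.18.46.155:
  76.0.0.0/6 (76.0.0.0 - 79.255.255.255) -> 59.174.197.81
  76.0.0.0/9 (76.0.0.0 - 76.127.255.255) -> 59.174.197.89
  76.18.0.0/17 (76.18.0.0 - 76.18.127.255) -> 59.174.197.29
More-specific entries that do NOT match:
  76.2.46.152/29 (76.2.46.152 - 76.2.46.159) does not contain 76.18.46.155
  76.18.42.128/26 (76.18.42.128 - 76.18.42.191) does not contain 76.18.46.155
  76.18.47.128/26 (76.18.47.128 - 76.18.47.191) does not contain 76.18.46.155
  76.18.46.0/25 (76.18.46.0 - 76.18.46.127) does not contain 76.18.46.155
  76.18.168.0/21 (76.18.168.0 - 76.18.175.255) does not contain 76.18.46.155
  76.18.0.0/19 (76.18.0.0 - 76.18.31.255) does not contain 76.18.46.155
  76.18.160.0/19 (76.18.160.0 - 76.18.191.255) does not contain 76.18.46.155
  76.19.32.0/19 (76.19.32.0 - 76.19.63.255) does not contain 76.18.46.155
  76.16.0.0/18 (76.16.0.0 - 76.16.63.255) does not contain 76.18.46.155
  76.50.0.0/18 (76.50.0.0 - 76.50.63.255) does not contain 76.18.46.155
Longest matching prefix is /17 -> next hop 59.174.197.29.

59.174.197.29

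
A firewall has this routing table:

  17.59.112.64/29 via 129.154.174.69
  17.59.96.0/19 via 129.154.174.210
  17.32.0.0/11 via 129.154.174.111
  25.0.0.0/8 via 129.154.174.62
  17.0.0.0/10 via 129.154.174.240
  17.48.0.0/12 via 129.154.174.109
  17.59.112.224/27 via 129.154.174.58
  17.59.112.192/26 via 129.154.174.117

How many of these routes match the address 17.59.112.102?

4

Prefixes containing 17.59.112.102:
  17.0.0.0/10 (17.0.0.0 - 17.63.255.255)
  17.32.0.0/11 (17.32.0.0 - 17.63.255.255)
  17.48.0.0/12 (17.48.0.0 - 17.63.255.255)
  17.59.96.0/19 (17.59.96.0 - 17.59.127.255)
Total matching entries: 4.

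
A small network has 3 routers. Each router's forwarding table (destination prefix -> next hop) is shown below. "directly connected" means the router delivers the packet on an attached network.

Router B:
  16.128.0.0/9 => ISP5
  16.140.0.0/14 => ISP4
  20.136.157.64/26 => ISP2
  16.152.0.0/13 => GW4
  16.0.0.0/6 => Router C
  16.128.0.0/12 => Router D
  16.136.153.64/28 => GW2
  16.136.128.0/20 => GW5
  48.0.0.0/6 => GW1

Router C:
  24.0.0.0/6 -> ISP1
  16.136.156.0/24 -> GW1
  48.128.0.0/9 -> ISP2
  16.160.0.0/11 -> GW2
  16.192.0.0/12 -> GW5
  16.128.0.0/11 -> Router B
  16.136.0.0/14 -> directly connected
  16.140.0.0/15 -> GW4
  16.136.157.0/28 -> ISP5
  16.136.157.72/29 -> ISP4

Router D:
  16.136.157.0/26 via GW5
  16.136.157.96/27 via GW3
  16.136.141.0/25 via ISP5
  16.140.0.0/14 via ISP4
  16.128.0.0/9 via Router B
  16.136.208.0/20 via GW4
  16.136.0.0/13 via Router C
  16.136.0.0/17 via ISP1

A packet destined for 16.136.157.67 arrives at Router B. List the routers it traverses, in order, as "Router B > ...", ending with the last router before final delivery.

At Router B: longest match for 16.136.157.67 is 16.128.0.0/12 -> Router D
At Router D: longest match for 16.136.157.67 is 16.136.0.0/13 -> Router C
At Router C: longest match for 16.136.157.67 is 16.136.0.0/14 -> directly connected

Router B > Router D > Router C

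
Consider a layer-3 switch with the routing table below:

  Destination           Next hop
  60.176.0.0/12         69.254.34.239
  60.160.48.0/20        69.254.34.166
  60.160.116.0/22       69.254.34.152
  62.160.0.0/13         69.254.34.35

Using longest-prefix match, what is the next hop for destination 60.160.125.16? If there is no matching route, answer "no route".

no route

No entry's prefix contains 60.160.125.16; there is no default route.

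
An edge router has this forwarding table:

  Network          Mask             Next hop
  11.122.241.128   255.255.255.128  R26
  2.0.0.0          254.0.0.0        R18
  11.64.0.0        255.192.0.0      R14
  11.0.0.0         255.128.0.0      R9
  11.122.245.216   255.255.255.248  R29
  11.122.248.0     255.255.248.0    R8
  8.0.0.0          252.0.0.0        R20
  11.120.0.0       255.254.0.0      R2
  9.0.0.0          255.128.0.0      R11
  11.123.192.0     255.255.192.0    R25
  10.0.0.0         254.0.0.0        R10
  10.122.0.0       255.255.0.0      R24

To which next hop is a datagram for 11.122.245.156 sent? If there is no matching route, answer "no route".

Routes whose prefix contains 11.122.245.156:
  8.0.0.0/6 (8.0.0.0 - 11.255.255.255) -> R20
  10.0.0.0/7 (10.0.0.0 - 11.255.255.255) -> R10
  11.0.0.0/9 (11.0.0.0 - 11.127.255.255) -> R9
  11.64.0.0/10 (11.64.0.0 - 11.127.255.255) -> R14
More-specific entries that do NOT match:
  11.122.245.216/29 (11.122.245.216 - 11.122.245.223) does not contain 11.122.245.156
  11.122.241.128/25 (11.122.241.128 - 11.122.241.255) does not contain 11.122.245.156
  11.122.248.0/21 (11.122.248.0 - 11.122.255.255) does not contain 11.122.245.156
  11.123.192.0/18 (11.123.192.0 - 11.123.255.255) does not contain 11.122.245.156
  10.122.0.0/16 (10.122.0.0 - 10.122.255.255) does not contain 11.122.245.156
  11.120.0.0/15 (11.120.0.0 - 11.121.255.255) does not contain 11.122.245.156
Longest matching prefix is /10 -> next hop R14.

R14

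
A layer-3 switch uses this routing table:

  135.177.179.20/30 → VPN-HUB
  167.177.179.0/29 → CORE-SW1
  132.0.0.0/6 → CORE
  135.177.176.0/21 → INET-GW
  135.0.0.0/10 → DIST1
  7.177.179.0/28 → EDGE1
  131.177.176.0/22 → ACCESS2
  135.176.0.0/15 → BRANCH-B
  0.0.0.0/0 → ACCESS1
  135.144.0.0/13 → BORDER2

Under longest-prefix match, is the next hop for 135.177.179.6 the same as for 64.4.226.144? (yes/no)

135.177.179.6: longest match 135.177.176.0/21 -> INET-GW
64.4.226.144: longest match 0.0.0.0/0 -> ACCESS1

no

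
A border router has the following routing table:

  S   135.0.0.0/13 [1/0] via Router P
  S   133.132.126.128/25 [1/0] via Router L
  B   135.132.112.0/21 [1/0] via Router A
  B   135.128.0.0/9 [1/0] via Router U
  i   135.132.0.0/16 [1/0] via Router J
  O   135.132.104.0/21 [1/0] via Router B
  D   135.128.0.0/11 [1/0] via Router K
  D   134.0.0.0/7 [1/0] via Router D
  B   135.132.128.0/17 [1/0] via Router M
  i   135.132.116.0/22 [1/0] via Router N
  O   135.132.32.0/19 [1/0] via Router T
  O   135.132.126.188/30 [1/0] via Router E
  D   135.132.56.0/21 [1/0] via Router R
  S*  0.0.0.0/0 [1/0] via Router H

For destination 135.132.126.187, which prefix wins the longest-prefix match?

135.132.0.0/16

Entries matching 135.132.126.187:
  0.0.0.0/0 (default, matches everything)
  134.0.0.0/7 (134.0.0.0 - 135.255.255.255)
  135.128.0.0/9 (135.128.0.0 - 135.255.255.255)
  135.128.0.0/11 (135.128.0.0 - 135.159.255.255)
  135.132.0.0/16 (135.132.0.0 - 135.132.255.255)
Most specific is 135.132.0.0/16.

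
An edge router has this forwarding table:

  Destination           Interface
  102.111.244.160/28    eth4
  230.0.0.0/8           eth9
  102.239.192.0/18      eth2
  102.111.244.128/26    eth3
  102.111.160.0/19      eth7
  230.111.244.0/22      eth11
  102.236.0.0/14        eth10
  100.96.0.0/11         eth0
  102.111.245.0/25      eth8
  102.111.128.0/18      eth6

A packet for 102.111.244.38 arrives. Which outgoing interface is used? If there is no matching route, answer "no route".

no route

No entry's prefix contains 102.111.244.38; there is no default route.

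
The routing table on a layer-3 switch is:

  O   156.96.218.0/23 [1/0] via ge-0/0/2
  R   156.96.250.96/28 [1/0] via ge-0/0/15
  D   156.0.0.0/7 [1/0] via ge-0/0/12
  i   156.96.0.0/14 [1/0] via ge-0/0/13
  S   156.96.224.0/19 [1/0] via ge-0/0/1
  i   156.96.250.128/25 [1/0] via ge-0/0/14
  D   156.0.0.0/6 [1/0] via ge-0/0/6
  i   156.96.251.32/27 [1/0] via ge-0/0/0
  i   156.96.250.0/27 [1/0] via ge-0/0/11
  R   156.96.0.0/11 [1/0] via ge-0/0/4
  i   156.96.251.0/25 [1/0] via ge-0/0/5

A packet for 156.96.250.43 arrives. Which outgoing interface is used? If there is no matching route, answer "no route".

Routes whose prefix contains 156.96.250.43:
  156.0.0.0/6 (156.0.0.0 - 159.255.255.255) -> ge-0/0/6
  156.0.0.0/7 (156.0.0.0 - 157.255.255.255) -> ge-0/0/12
  156.96.0.0/11 (156.96.0.0 - 156.127.255.255) -> ge-0/0/4
  156.96.0.0/14 (156.96.0.0 - 156.99.255.255) -> ge-0/0/13
  156.96.224.0/19 (156.96.224.0 - 156.96.255.255) -> ge-0/0/1
More-specific entries that do NOT match:
  156.96.250.96/28 (156.96.250.96 - 156.96.250.111) does not contain 156.96.250.43
  156.96.251.32/27 (156.96.251.32 - 156.96.251.63) does not contain 156.96.250.43
  156.96.250.0/27 (156.96.250.0 - 156.96.250.31) does not contain 156.96.250.43
  156.96.250.128/25 (156.96.250.128 - 156.96.250.255) does not contain 156.96.250.43
  156.96.251.0/25 (156.96.251.0 - 156.96.251.127) does not contain 156.96.250.43
  156.96.218.0/23 (156.96.218.0 - 156.96.219.255) does not contain 156.96.250.43
Longest matching prefix is /19 -> interface ge-0/0/1.

ge-0/0/1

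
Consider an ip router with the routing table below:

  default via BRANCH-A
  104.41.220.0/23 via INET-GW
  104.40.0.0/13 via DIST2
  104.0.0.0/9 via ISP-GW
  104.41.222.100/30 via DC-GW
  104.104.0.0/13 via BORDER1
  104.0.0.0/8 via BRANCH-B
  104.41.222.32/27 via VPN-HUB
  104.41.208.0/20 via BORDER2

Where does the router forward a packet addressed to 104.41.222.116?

BORDER2

Routes whose prefix contains 104.41.222.116:
  0.0.0.0/0 (default, matches everything) -> BRANCH-A
  104.0.0.0/8 (104.0.0.0 - 104.255.255.255) -> BRANCH-B
  104.0.0.0/9 (104.0.0.0 - 104.127.255.255) -> ISP-GW
  104.40.0.0/13 (104.40.0.0 - 104.47.255.255) -> DIST2
  104.41.208.0/20 (104.41.208.0 - 104.41.223.255) -> BORDER2
More-specific entries that do NOT match:
  104.41.222.100/30 (104.41.222.100 - 104.41.222.103) does not contain 104.41.222.116
  104.41.222.32/27 (104.41.222.32 - 104.41.222.63) does not contain 104.41.222.116
  104.41.220.0/23 (104.41.220.0 - 104.41.221.255) does not contain 104.41.222.116
Longest matching prefix is /20 -> next hop BORDER2.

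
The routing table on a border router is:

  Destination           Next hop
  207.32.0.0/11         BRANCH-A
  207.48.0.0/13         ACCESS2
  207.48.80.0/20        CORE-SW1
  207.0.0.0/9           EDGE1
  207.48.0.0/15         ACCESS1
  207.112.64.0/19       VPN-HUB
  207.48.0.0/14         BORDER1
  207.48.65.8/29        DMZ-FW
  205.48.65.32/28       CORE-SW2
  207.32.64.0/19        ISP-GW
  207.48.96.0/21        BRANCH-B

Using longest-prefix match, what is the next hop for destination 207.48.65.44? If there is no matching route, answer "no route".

Routes whose prefix contains 207.48.65.44:
  207.0.0.0/9 (207.0.0.0 - 207.127.255.255) -> EDGE1
  207.32.0.0/11 (207.32.0.0 - 207.63.255.255) -> BRANCH-A
  207.48.0.0/13 (207.48.0.0 - 207.55.255.255) -> ACCESS2
  207.48.0.0/14 (207.48.0.0 - 207.51.255.255) -> BORDER1
  207.48.0.0/15 (207.48.0.0 - 207.49.255.255) -> ACCESS1
More-specific entries that do NOT match:
  207.48.65.8/29 (207.48.65.8 - 207.48.65.15) does not contain 207.48.65.44
  205.48.65.32/28 (205.48.65.32 - 205.48.65.47) does not contain 207.48.65.44
  207.48.96.0/21 (207.48.96.0 - 207.48.103.255) does not contain 207.48.65.44
  207.48.80.0/20 (207.48.80.0 - 207.48.95.255) does not contain 207.48.65.44
  207.112.64.0/19 (207.112.64.0 - 207.112.95.255) does not contain 207.48.65.44
  207.32.64.0/19 (207.32.64.0 - 207.32.95.255) does not contain 207.48.65.44
Longest matching prefix is /15 -> next hop ACCESS1.

ACCESS1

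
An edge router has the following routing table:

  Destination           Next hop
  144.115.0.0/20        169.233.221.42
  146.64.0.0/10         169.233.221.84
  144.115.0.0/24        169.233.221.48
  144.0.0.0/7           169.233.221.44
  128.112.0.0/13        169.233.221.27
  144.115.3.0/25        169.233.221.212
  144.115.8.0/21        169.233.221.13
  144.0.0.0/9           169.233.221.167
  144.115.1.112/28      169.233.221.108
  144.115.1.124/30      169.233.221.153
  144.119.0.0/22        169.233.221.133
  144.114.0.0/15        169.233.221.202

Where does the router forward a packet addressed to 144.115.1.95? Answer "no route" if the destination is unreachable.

Routes whose prefix contains 144.115.1.95:
  144.0.0.0/7 (144.0.0.0 - 145.255.255.255) -> 169.233.221.44
  144.0.0.0/9 (144.0.0.0 - 144.127.255.255) -> 169.233.221.167
  144.114.0.0/15 (144.114.0.0 - 144.115.255.255) -> 169.233.221.202
  144.115.0.0/20 (144.115.0.0 - 144.115.15.255) -> 169.233.221.42
More-specific entries that do NOT match:
  144.115.1.124/30 (144.115.1.124 - 144.115.1.127) does not contain 144.115.1.95
  144.115.1.112/28 (144.115.1.112 - 144.115.1.127) does not contain 144.115.1.95
  144.115.3.0/25 (144.115.3.0 - 144.115.3.127) does not contain 144.115.1.95
  144.115.0.0/24 (144.115.0.0 - 144.115.0.255) does not contain 144.115.1.95
  144.119.0.0/22 (144.119.0.0 - 144.119.3.255) does not contain 144.115.1.95
  144.115.8.0/21 (144.115.8.0 - 144.115.15.255) does not contain 144.115.1.95
Longest matching prefix is /20 -> next hop 169.233.221.42.

169.233.221.42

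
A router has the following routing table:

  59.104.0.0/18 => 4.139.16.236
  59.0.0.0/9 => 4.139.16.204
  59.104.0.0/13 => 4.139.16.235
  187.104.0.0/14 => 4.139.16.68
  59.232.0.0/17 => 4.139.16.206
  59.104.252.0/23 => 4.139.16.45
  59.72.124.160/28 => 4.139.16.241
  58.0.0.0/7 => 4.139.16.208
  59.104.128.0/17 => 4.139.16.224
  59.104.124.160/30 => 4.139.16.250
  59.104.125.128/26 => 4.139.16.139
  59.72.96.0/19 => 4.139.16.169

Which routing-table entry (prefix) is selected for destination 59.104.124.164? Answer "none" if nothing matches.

Entries matching 59.104.124.164:
  58.0.0.0/7 (58.0.0.0 - 59.255.255.255)
  59.0.0.0/9 (59.0.0.0 - 59.127.255.255)
  59.104.0.0/13 (59.104.0.0 - 59.111.255.255)
Most specific is 59.104.0.0/13.

59.104.0.0/13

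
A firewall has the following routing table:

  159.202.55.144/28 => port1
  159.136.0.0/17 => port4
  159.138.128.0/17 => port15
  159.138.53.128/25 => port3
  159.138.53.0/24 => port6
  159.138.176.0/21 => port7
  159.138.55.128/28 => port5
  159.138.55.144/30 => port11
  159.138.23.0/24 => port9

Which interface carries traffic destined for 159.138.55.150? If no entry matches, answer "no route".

no route

No entry's prefix contains 159.138.55.150; there is no default route.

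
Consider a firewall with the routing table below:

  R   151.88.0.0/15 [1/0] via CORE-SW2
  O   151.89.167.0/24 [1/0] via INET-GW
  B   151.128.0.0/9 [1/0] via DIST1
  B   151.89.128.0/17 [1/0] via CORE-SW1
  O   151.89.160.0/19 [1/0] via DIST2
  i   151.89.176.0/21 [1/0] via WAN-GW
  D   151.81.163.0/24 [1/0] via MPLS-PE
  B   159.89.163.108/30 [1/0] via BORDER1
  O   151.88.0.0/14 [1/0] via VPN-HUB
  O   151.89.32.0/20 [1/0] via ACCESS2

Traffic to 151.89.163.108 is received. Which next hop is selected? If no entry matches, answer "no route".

Routes whose prefix contains 151.89.163.108:
  151.88.0.0/14 (151.88.0.0 - 151.91.255.255) -> VPN-HUB
  151.88.0.0/15 (151.88.0.0 - 151.89.255.255) -> CORE-SW2
  151.89.128.0/17 (151.89.128.0 - 151.89.255.255) -> CORE-SW1
  151.89.160.0/19 (151.89.160.0 - 151.89.191.255) -> DIST2
More-specific entries that do NOT match:
  159.89.163.108/30 (159.89.163.108 - 159.89.163.111) does not contain 151.89.163.108
  151.89.167.0/24 (151.89.167.0 - 151.89.167.255) does not contain 151.89.163.108
  151.81.163.0/24 (151.81.163.0 - 151.81.163.255) does not contain 151.89.163.108
  151.89.176.0/21 (151.89.176.0 - 151.89.183.255) does not contain 151.89.163.108
  151.89.32.0/20 (151.89.32.0 - 151.89.47.255) does not contain 151.89.163.108
Longest matching prefix is /19 -> next hop DIST2.

DIST2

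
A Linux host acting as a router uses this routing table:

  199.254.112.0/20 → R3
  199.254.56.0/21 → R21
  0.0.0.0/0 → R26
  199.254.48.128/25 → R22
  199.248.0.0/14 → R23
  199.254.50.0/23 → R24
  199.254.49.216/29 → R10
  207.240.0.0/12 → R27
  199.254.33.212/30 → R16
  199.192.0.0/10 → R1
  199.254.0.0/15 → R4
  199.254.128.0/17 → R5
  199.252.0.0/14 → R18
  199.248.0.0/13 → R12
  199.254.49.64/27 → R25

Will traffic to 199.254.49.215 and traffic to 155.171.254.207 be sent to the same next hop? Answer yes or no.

no

199.254.49.215: longest match 199.254.0.0/15 -> R4
155.171.254.207: longest match 0.0.0.0/0 -> R26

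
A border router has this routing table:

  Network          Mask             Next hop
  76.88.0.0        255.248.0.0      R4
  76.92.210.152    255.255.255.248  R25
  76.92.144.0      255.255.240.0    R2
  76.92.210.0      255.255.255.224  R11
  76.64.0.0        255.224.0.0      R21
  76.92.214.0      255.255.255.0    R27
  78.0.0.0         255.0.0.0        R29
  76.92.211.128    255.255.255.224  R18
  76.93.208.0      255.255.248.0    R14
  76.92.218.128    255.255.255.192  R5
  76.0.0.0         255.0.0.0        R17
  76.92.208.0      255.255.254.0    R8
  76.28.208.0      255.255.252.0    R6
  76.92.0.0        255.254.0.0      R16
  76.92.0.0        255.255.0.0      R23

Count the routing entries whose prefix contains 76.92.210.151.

5

Prefixes containing 76.92.210.151:
  76.0.0.0/8 (76.0.0.0 - 76.255.255.255)
  76.64.0.0/11 (76.64.0.0 - 76.95.255.255)
  76.88.0.0/13 (76.88.0.0 - 76.95.255.255)
  76.92.0.0/15 (76.92.0.0 - 76.93.255.255)
  76.92.0.0/16 (76.92.0.0 - 76.92.255.255)
Total matching entries: 5.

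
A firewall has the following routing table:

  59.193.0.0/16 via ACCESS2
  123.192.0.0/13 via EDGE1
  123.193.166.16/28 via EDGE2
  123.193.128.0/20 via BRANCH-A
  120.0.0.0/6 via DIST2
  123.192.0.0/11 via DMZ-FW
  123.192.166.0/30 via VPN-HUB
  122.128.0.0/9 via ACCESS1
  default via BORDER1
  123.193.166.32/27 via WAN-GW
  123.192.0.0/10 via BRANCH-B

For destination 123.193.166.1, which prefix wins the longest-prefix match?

123.192.0.0/13

Entries matching 123.193.166.1:
  0.0.0.0/0 (default, matches everything)
  120.0.0.0/6 (120.0.0.0 - 123.255.255.255)
  123.192.0.0/10 (123.192.0.0 - 123.255.255.255)
  123.192.0.0/11 (123.192.0.0 - 123.223.255.255)
  123.192.0.0/13 (123.192.0.0 - 123.199.255.255)
Most specific is 123.192.0.0/13.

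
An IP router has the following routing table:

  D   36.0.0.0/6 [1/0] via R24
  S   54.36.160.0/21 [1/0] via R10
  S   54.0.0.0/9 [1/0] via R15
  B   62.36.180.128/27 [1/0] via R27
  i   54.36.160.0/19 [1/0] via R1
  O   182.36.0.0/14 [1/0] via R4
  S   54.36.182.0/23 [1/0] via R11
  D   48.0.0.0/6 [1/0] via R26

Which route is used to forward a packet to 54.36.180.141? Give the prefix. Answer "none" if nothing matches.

Entries matching 54.36.180.141:
  54.0.0.0/9 (54.0.0.0 - 54.127.255.255)
  54.36.160.0/19 (54.36.160.0 - 54.36.191.255)
Most specific is 54.36.160.0/19.

54.36.160.0/19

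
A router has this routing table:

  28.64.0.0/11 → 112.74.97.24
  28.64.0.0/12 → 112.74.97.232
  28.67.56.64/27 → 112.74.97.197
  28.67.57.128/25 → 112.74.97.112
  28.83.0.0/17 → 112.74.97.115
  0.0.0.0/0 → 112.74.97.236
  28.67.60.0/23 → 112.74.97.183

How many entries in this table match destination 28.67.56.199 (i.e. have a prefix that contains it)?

Prefixes containing 28.67.56.199:
  0.0.0.0/0 (default, matches everything)
  28.64.0.0/11 (28.64.0.0 - 28.95.255.255)
  28.64.0.0/12 (28.64.0.0 - 28.79.255.255)
Total matching entries: 3.

3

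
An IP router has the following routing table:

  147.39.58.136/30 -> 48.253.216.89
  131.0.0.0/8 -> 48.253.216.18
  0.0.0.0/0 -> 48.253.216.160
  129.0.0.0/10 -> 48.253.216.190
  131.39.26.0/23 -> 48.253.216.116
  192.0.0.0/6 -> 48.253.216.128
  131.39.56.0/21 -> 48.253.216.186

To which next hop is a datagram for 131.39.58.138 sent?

48.253.216.186

Routes whose prefix contains 131.39.58.138:
  0.0.0.0/0 (default, matches everything) -> 48.253.216.160
  131.0.0.0/8 (131.0.0.0 - 131.255.255.255) -> 48.253.216.18
  131.39.56.0/21 (131.39.56.0 - 131.39.63.255) -> 48.253.216.186
More-specific entries that do NOT match:
  147.39.58.136/30 (147.39.58.136 - 147.39.58.139) does not contain 131.39.58.138
  131.39.26.0/23 (131.39.26.0 - 131.39.27.255) does not contain 131.39.58.138
Longest matching prefix is /21 -> next hop 48.253.216.186.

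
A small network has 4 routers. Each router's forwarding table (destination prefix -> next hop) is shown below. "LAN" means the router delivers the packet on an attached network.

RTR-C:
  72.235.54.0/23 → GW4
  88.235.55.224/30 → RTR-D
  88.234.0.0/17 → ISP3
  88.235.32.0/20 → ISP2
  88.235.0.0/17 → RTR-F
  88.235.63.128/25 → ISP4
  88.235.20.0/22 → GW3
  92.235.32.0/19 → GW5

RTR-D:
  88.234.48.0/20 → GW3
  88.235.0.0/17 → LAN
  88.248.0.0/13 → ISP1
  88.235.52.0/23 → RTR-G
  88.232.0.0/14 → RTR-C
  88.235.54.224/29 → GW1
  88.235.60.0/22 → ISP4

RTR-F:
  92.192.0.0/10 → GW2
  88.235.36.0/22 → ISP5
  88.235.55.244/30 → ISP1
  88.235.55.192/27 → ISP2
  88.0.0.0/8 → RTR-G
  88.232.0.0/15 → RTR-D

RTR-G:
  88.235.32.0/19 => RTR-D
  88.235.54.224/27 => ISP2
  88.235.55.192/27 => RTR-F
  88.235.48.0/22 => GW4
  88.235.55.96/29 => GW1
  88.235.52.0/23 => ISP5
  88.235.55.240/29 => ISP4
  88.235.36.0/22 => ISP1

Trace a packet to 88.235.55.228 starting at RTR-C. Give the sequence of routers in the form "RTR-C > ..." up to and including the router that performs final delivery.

RTR-C > RTR-F > RTR-G > RTR-D

At RTR-C: longest match for 88.235.55.228 is 88.235.0.0/17 -> RTR-F
At RTR-F: longest match for 88.235.55.228 is 88.0.0.0/8 -> RTR-G
At RTR-G: longest match for 88.235.55.228 is 88.235.32.0/19 -> RTR-D
At RTR-D: longest match for 88.235.55.228 is 88.235.0.0/17 -> LAN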